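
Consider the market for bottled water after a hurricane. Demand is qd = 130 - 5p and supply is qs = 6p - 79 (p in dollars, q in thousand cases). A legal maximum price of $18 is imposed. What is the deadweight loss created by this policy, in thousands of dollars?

6.6

Setting quantity demanded equal to quantity supplied, 130 - 5p = 6p - 79, gives p* = 19 and q* = 35.
Because the ceiling (18) lies below the market-clearing price, it is binding.
At p = 18: qd = 130 - 5·18 = 40 and qs = 6·18 - 79 = 29.
Quantity traded falls to 29. At q = 29 the demand price is (130 - 29)/5 = 20.2 and the supply price is (79 + 29)/6 = 18.
Deadweight loss = ½ · (20.2 - 18) · (35 - 29) = ½ · 2.2 · 6 = 6.6.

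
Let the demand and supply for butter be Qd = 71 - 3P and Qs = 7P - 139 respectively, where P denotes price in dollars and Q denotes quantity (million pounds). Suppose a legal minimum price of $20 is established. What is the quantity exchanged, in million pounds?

8

Setting quantity demanded equal to quantity supplied, 71 - 3P = 7P - 139, gives P* = 21 and Q* = 8.
The floor of 20 is below the equilibrium price 21, so it is not binding; the market clears at P* = 21, Q* = 8.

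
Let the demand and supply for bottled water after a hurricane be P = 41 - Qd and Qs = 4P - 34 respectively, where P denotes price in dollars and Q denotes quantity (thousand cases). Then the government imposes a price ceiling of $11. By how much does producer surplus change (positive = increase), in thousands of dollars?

-72

Rearranging demand gives Qd = 41 - P. Equilibrium: 41 - P = 4P - 34, so 75 = 5P and P* = 15, Q* = 26.
Because the ceiling (11) lies below the market-clearing price, it is binding.
At P = 11: Qd = 41 - 11 = 30 and Qs = 4·11 - 34 = 10.
Producer surplus without the control is ½ · (15 - 8.5) · 26 = 84.5.
With the ceiling, producers sell 10 units at 11, so PS = ½ · (11 - 8.5) · 10 = 12.5.
Change in producer surplus = 12.5 - 84.5 = -72.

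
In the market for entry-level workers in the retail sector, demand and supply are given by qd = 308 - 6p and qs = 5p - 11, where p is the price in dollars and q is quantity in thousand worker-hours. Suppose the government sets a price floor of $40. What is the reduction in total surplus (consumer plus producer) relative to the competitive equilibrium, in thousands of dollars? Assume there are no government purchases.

798.6

Without the control the market clears where 308 - 6p = 5p - 11, i.e. p* = 29 and q* = 134.
Since 40 > 29, the floor is binding.
At p = 40: qd = 308 - 6·40 = 68 and qs = 5·40 - 11 = 189.
Quantity traded falls to 68. At q = 68 the demand price is (308 - 68)/6 = 40 and the supply price is (11 + 68)/5 = 15.8.
Deadweight loss = ½ · (40 - 15.8) · (134 - 68) = ½ · 24.2 · 66 = 798.6.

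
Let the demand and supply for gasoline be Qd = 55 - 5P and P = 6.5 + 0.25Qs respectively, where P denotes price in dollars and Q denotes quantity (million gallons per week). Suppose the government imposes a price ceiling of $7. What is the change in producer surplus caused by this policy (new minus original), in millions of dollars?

-12

Rearranging supply gives Qs = 4P - 26. Without the control the market clears where 55 - 5P = 4P - 26, i.e. P* = 9 and Q* = 10.
Since 7 < 9, the ceiling is binding.
At P = 7: Qd = 55 - 5·7 = 20 and Qs = 4·7 - 26 = 2.
Producer surplus without the control is ½ · (9 - 6.5) · 10 = 12.5.
With the ceiling, producers sell 2 units at 7, so PS = ½ · (7 - 6.5) · 2 = 0.5.
Change in producer surplus = 0.5 - 12.5 = -12.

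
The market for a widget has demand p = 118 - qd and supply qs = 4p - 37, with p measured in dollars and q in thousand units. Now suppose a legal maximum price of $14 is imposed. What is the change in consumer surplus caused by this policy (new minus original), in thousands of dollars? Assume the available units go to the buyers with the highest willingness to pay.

Rearranging demand gives qd = 118 - p. Equilibrium: 118 - p = 4p - 37, so 155 = 5p and p* = 31, q* = 87.
Since 14 < 31, the ceiling is binding.
At p = 14: qd = 118 - 14 = 104 and qs = 4·14 - 37 = 19.
Consumer surplus without the control is ½ · (118 - 31) · 87 = 3784.5.
With the ceiling, 19 units are sold at 14 (assume they go to the highest-value buyers). The demand price at q = 19 is 99, so CS = ½ · [(118 - 14) + (99 - 14)] · 19 = 1795.5.
Change in consumer surplus = 1795.5 - 3784.5 = -1989.

-1989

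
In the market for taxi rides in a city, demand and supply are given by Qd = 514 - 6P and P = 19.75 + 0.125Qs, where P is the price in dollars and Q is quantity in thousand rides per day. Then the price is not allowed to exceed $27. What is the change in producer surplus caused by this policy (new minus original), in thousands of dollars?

-2982

Rearranging supply gives Qs = 8P - 158. Equilibrium: 514 - 6P = 8P - 158, so 672 = 14P and P* = 48, Q* = 226.
Because the ceiling (27) lies below the market-clearing price, it is binding.
At P = 27: Qd = 514 - 6·27 = 352 and Qs = 8·27 - 158 = 58.
Producer surplus without the control is ½ · (48 - 19.75) · 226 = 3192.25.
With the ceiling, producers sell 58 units at 27, so PS = ½ · (27 - 19.75) · 58 = 210.25.
Change in producer surplus = 210.25 - 3192.25 = -2982.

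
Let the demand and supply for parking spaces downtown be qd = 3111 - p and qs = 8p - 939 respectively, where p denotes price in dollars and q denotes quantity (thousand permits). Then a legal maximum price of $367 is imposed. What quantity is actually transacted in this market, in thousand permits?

1997

Without the control the market clears where 3111 - p = 8p - 939, i.e. p* = 450 and q* = 2661.
Since 367 < 450, the ceiling is binding.
At p = 367: qd = 3111 - 367 = 2744 and qs = 8·367 - 939 = 1997.
The quantity actually transacted is the short side, supply: 1997.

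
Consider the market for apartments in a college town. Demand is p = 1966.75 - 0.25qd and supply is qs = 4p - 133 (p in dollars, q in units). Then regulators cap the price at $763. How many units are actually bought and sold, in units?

Rearranging demand gives qd = 7867 - 4p. Equilibrium: 7867 - 4p = 4p - 133, so 8000 = 8p and p* = 1000, q* = 3867.
Because the ceiling (763) lies below the market-clearing price, it is binding.
At p = 763: qd = 7867 - 4·763 = 4815 and qs = 4·763 - 133 = 2919.
The quantity actually transacted is the short side, supply: 2919.

2919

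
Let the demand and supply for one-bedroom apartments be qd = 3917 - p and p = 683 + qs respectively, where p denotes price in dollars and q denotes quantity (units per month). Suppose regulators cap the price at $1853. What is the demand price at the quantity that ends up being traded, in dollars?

Rearranging supply gives qs = p - 683. In a free market, 3917 - p = p - 683 gives the equilibrium p* = 2300, q* = 1617.
Because the ceiling (1853) lies below the market-clearing price, it is binding.
At p = 1853: qd = 3917 - 1853 = 2064 and qs = 1853 - 683 = 1170.
Only 1170 units reach the market. On the demand curve, the marginal buyer's willingness to pay at q = 1170 is (3917 - 1170) = 2747.

2747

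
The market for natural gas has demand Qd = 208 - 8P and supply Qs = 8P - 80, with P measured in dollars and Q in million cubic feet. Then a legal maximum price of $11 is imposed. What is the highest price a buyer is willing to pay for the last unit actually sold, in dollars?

Equilibrium: 208 - 8P = 8P - 80, so 288 = 16P and P* = 18, Q* = 64.
The ceiling of 11 is below the equilibrium price 18, so it binds.
At P = 11: Qd = 208 - 8·11 = 120 and Qs = 8·11 - 80 = 8.
Only 8 units reach the market. On the demand curve, the marginal buyer's willingness to pay at Q = 8 is (208 - 8)/8 = 25.

25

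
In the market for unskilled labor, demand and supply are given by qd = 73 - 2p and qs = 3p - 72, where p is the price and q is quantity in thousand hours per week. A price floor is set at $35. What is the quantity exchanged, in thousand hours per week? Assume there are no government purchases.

Without the control the market clears where 73 - 2p = 3p - 72, i.e. p* = 29 and q* = 15.
The floor of 35 is above the equilibrium price 29, so it binds.
At p = 35: qd = 73 - 2·35 = 3 and qs = 3·35 - 72 = 33.
The quantity actually transacted is the short side, demand: 3.

3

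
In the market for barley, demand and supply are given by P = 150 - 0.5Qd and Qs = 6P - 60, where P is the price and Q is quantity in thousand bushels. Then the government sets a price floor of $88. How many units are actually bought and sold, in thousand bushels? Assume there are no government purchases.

124

Rearranging demand gives Qd = 300 - 2P. Without the control the market clears where 300 - 2P = 6P - 60, i.e. P* = 45 and Q* = 210.
Because the floor (88) lies above the market-clearing price, it is binding.
At P = 88: Qd = 300 - 2·88 = 124 and Qs = 6·88 - 60 = 468.
The quantity actually transacted is the short side, demand: 124.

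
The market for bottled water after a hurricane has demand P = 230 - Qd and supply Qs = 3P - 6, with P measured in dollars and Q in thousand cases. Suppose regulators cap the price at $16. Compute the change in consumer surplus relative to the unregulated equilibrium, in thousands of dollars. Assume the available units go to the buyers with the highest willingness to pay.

Rearranging demand gives Qd = 230 - P. Equilibrium: 230 - P = 3P - 6, so 236 = 4P and P* = 59, Q* = 171.
The ceiling of 16 is below the equilibrium price 59, so it binds.
At P = 16: Qd = 230 - 16 = 214 and Qs = 3·16 - 6 = 42.
Consumer surplus without the control is ½ · (230 - 59) · 171 = 14620.5.
With the ceiling, 42 units are sold at 16 (assume they go to the highest-value buyers). The demand price at Q = 42 is 188, so CS = ½ · [(230 - 16) + (188 - 16)] · 42 = 8106.
Change in consumer surplus = 8106 - 14620.5 = -6514.5.

-6514.5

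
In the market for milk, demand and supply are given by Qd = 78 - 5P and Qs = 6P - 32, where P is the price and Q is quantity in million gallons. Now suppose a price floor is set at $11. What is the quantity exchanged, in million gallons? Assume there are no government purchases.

23

Equilibrium: 78 - 5P = 6P - 32, so 110 = 11P and P* = 10, Q* = 28.
The floor of 11 is above the equilibrium price 10, so it binds.
At P = 11: Qd = 78 - 5·11 = 23 and Qs = 6·11 - 32 = 34.
The quantity actually transacted is the short side, demand: 23.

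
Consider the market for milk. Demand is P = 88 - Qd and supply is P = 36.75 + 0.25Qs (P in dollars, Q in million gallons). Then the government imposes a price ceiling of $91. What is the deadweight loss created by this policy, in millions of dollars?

0

Rearranging demand gives Qd = 88 - P; rearranging supply gives Qs = 4P - 147. Equilibrium: 88 - P = 4P - 147, so 235 = 5P and P* = 47, Q* = 41.
The ceiling of 91 is above the equilibrium price 47, so it is not binding; the market clears at P* = 47, Q* = 41.
Since the control does not bind, no trades are prevented and deadweight loss is zero.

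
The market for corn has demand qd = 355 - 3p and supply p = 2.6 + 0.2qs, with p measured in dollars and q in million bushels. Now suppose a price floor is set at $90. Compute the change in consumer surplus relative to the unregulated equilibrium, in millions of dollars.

-6644

Rearranging supply gives qs = 5p - 13. Setting quantity demanded equal to quantity supplied, 355 - 3p = 5p - 13, gives p* = 46 and q* = 217.
The floor of 90 is above the equilibrium price 46, so it binds.
At p = 90: qd = 355 - 3·90 = 85 and qs = 5·90 - 13 = 437.
Consumer surplus without the control is ½ · (355/3 - 46) · 217 = 47089/6.
With the floor, consumers buy 85 units at 90, so CS = ½ · (355/3 - 90) · 85 = 7225/6.
Change in consumer surplus = 7225/6 - 47089/6 = -6644.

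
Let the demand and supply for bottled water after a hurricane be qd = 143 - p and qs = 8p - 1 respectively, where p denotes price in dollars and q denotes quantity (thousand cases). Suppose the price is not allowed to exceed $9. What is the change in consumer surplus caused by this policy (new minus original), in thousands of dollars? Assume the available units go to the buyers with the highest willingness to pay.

Equilibrium: 143 - p = 8p - 1, so 144 = 9p and p* = 16, q* = 127.
The ceiling of 9 is below the equilibrium price 16, so it binds.
At p = 9: qd = 143 - 9 = 134 and qs = 8·9 - 1 = 71.
Consumer surplus without the control is ½ · (143 - 16) · 127 = 8064.5.
With the ceiling, 71 units are sold at 9 (assume they go to the highest-value buyers). The demand price at q = 71 is 72, so CS = ½ · [(143 - 9) + (72 - 9)] · 71 = 6993.5.
Change in consumer surplus = 6993.5 - 8064.5 = -1071.

-1071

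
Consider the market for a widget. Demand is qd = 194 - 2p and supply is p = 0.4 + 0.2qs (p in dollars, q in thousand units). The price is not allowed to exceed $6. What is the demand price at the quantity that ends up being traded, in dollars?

83

Rearranging supply gives qs = 5p - 2. In a free market, 194 - 2p = 5p - 2 gives the equilibrium p* = 28, q* = 138.
The ceiling of 6 is below the equilibrium price 28, so it binds.
At p = 6: qd = 194 - 2·6 = 182 and qs = 5·6 - 2 = 28.
Only 28 units reach the market. On the demand curve, the marginal buyer's willingness to pay at q = 28 is (194 - 28)/2 = 83.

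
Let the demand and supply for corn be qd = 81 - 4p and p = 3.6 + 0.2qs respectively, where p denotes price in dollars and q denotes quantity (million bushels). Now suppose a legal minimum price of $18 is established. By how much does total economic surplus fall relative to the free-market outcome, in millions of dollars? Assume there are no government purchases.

176.4

Rearranging supply gives qs = 5p - 18. Without the control the market clears where 81 - 4p = 5p - 18, i.e. p* = 11 and q* = 37.
Since 18 > 11, the floor is binding.
At p = 18: qd = 81 - 4·18 = 9 and qs = 5·18 - 18 = 72.
Quantity traded falls to 9. At q = 9 the demand price is (81 - 9)/4 = 18 and the supply price is (18 + 9)/5 = 5.4.
Deadweight loss = ½ · (18 - 5.4) · (37 - 9) = ½ · 12.6 · 28 = 176.4.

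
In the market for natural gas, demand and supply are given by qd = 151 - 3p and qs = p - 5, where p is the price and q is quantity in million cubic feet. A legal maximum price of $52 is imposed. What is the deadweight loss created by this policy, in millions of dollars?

Without the control the market clears where 151 - 3p = p - 5, i.e. p* = 39 and q* = 34.
Since 52 is above p* = 39, the ceiling does not bind and the free-market outcome prevails.
Since the control does not bind, no trades are prevented and deadweight loss is zero.

0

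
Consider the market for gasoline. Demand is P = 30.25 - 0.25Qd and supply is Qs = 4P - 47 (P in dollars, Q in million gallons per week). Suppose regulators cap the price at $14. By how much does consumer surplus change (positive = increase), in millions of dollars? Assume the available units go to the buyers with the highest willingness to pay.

-35

Rearranging demand gives Qd = 121 - 4P. Without the control the market clears where 121 - 4P = 4P - 47, i.e. P* = 21 and Q* = 37.
Since 14 < 21, the ceiling is binding.
At P = 14: Qd = 121 - 4·14 = 65 and Qs = 4·14 - 47 = 9.
Consumer surplus without the control is ½ · (30.25 - 21) · 37 = 171.125.
With the ceiling, 9 units are sold at 14 (assume they go to the highest-value buyers). The demand price at Q = 9 is 28, so CS = ½ · [(30.25 - 14) + (28 - 14)] · 9 = 136.125.
Change in consumer surplus = 136.125 - 171.125 = -35.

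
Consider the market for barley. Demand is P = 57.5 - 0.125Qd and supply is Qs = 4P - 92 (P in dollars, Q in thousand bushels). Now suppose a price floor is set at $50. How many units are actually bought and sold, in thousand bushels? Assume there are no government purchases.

60

Rearranging demand gives Qd = 460 - 8P. Setting quantity demanded equal to quantity supplied, 460 - 8P = 4P - 92, gives P* = 46 and Q* = 92.
The floor of 50 is above the equilibrium price 46, so it binds.
At P = 50: Qd = 460 - 8·50 = 60 and Qs = 4·50 - 92 = 108.
The quantity actually transacted is the short side, demand: 60.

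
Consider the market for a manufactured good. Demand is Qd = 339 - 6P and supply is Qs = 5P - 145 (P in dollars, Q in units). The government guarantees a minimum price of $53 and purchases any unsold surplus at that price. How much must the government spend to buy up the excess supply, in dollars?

5247

Setting quantity demanded equal to quantity supplied, 339 - 6P = 5P - 145, gives P* = 44 and Q* = 75.
Because the floor (53) lies above the market-clearing price, it is binding.
At P = 53: Qd = 339 - 6·53 = 21 and Qs = 5·53 - 145 = 120.
Surplus = Qs - Qd = 99.
Government expenditure = surplus × support price = 99 × 53 = 5247.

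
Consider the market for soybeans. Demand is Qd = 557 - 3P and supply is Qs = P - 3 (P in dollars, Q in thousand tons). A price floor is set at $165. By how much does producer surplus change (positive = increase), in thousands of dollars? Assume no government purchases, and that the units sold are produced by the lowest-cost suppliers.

-1262.5

Setting quantity demanded equal to quantity supplied, 557 - 3P = P - 3, gives P* = 140 and Q* = 137.
Since 165 > 140, the floor is binding.
At P = 165: Qd = 557 - 3·165 = 62 and Qs = 165 - 3 = 162.
Producer surplus without the control is ½ · (140 - 3) · 137 = 9384.5.
With the floor, 62 units are sold at 165. The supply price at Q = 62 is 65, so PS = ½ · [(165 - 3) + (165 - 65)] · 62 = 8122.
Change in producer surplus = 8122 - 9384.5 = -1262.5.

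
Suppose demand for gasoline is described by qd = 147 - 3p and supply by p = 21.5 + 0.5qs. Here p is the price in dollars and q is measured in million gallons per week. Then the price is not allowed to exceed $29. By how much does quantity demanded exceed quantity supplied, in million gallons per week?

Rearranging supply gives qs = 2p - 43. In a free market, 147 - 3p = 2p - 43 gives the equilibrium p* = 38, q* = 33.
The ceiling of 29 is below the equilibrium price 38, so it binds.
At p = 29: qd = 147 - 3·29 = 60 and qs = 2·29 - 43 = 15.
Shortage = qd - qs = 60 - 15 = 45.

45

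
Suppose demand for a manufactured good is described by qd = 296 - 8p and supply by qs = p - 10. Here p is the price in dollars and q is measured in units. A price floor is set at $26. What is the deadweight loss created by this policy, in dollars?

Without the control the market clears where 296 - 8p = p - 10, i.e. p* = 34 and q* = 24.
Since 26 is below p* = 34, the floor does not bind and the free-market outcome prevails.
Since the control does not bind, no trades are prevented and deadweight loss is zero.

0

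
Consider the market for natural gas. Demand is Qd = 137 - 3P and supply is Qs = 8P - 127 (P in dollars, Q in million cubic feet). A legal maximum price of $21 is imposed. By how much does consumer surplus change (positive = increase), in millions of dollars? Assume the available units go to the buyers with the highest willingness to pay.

Without the control the market clears where 137 - 3P = 8P - 127, i.e. P* = 24 and Q* = 65.
Because the ceiling (21) lies below the market-clearing price, it is binding.
At P = 21: Qd = 137 - 3·21 = 74 and Qs = 8·21 - 127 = 41.
Consumer surplus without the control is ½ · (137/3 - 24) · 65 = 4225/6.
With the ceiling, 41 units are sold at 21 (assume they go to the highest-value buyers). The demand price at Q = 41 is 32, so CS = ½ · [(137/3 - 21) + (32 - 21)] · 41 = 4387/6.
Change in consumer surplus = 4387/6 - 4225/6 = 27.

27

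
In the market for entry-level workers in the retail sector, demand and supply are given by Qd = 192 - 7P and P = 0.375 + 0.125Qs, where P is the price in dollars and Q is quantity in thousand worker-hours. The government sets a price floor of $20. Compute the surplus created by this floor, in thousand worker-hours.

105

Rearranging supply gives Qs = 8P - 3. In a free market, 192 - 7P = 8P - 3 gives the equilibrium P* = 13, Q* = 101.
Since 20 > 13, the floor is binding.
At P = 20: Qd = 192 - 7·20 = 52 and Qs = 8·20 - 3 = 157.
Surplus = Qs - Qd = 157 - 52 = 105.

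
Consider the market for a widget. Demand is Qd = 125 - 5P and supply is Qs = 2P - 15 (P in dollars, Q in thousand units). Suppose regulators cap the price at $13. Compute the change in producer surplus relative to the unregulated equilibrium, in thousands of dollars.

Equilibrium: 125 - 5P = 2P - 15, so 140 = 7P and P* = 20, Q* = 25.
Because the ceiling (13) lies below the market-clearing price, it is binding.
At P = 13: Qd = 125 - 5·13 = 60 and Qs = 2·13 - 15 = 11.
Producer surplus without the control is ½ · (20 - 7.5) · 25 = 156.25.
With the ceiling, producers sell 11 units at 13, so PS = ½ · (13 - 7.5) · 11 = 30.25.
Change in producer surplus = 30.25 - 156.25 = -126.

-126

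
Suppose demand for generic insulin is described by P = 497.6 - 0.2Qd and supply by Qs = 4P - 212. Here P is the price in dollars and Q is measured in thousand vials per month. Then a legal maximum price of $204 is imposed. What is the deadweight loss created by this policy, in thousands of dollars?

33177.6

Rearranging demand gives Qd = 2488 - 5P. Without the control the market clears where 2488 - 5P = 4P - 212, i.e. P* = 300 and Q* = 988.
Since 204 < 300, the ceiling is binding.
At P = 204: Qd = 2488 - 5·204 = 1468 and Qs = 4·204 - 212 = 604.
Quantity traded falls to 604. At Q = 604 the demand price is (2488 - 604)/5 = 376.8 and the supply price is (212 + 604)/4 = 204.
Deadweight loss = ½ · (376.8 - 204) · (988 - 604) = ½ · 172.8 · 384 = 33177.6.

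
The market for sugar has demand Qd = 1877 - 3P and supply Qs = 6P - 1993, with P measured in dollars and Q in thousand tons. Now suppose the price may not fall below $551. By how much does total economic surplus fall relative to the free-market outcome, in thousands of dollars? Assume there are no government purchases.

32942.25

Equilibrium: 1877 - 3P = 6P - 1993, so 3870 = 9P and P* = 430, Q* = 587.
Since 551 > 430, the floor is binding.
At P = 551: Qd = 1877 - 3·551 = 224 and Qs = 6·551 - 1993 = 1313.
Quantity traded falls to 224. At Q = 224 the demand price is (1877 - 224)/3 = 551 and the supply price is (1993 + 224)/6 = 369.5.
Deadweight loss = ½ · (551 - 369.5) · (587 - 224) = ½ · 181.5 · 363 = 32942.25.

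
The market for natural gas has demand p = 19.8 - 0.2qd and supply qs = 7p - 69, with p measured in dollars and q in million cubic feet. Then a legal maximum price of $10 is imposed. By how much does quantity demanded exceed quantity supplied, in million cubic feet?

Rearranging demand gives qd = 99 - 5p. In a free market, 99 - 5p = 7p - 69 gives the equilibrium p* = 14, q* = 29.
Because the ceiling (10) lies below the market-clearing price, it is binding.
At p = 10: qd = 99 - 5·10 = 49 and qs = 7·10 - 69 = 1.
Shortage = qd - qs = 49 - 1 = 48.

48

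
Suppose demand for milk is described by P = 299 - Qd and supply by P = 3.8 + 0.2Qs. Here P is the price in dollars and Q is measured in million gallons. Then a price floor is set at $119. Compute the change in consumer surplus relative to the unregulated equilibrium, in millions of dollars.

Rearranging demand gives Qd = 299 - P; rearranging supply gives Qs = 5P - 19. Equilibrium: 299 - P = 5P - 19, so 318 = 6P and P* = 53, Q* = 246.
Because the floor (119) lies above the market-clearing price, it is binding.
At P = 119: Qd = 299 - 119 = 180 and Qs = 5·119 - 19 = 576.
Consumer surplus without the control is ½ · (299 - 53) · 246 = 30258.
With the floor, consumers buy 180 units at 119, so CS = ½ · (299 - 119) · 180 = 16200.
Change in consumer surplus = 16200 - 30258 = -14058.

-14058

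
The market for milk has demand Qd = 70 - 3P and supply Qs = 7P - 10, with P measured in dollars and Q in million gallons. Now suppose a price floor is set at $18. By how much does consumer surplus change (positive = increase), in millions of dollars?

-310

Equilibrium: 70 - 3P = 7P - 10, so 80 = 10P and P* = 8, Q* = 46.
Because the floor (18) lies above the market-clearing price, it is binding.
At P = 18: Qd = 70 - 3·18 = 16 and Qs = 7·18 - 10 = 116.
Consumer surplus without the control is ½ · (70/3 - 8) · 46 = 1058/3.
With the floor, consumers buy 16 units at 18, so CS = ½ · (70/3 - 18) · 16 = 128/3.
Change in consumer surplus = 128/3 - 1058/3 = -310.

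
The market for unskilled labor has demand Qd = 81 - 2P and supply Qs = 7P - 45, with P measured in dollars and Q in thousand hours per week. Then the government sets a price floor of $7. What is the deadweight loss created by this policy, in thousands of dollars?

0

Setting quantity demanded equal to quantity supplied, 81 - 2P = 7P - 45, gives P* = 14 and Q* = 53.
The floor of 7 is below the equilibrium price 14, so it is not binding; the market clears at P* = 14, Q* = 53.
Since the control does not bind, no trades are prevented and deadweight loss is zero.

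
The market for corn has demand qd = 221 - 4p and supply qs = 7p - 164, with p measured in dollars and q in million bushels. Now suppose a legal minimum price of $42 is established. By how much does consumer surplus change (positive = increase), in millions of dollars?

Setting quantity demanded equal to quantity supplied, 221 - 4p = 7p - 164, gives p* = 35 and q* = 81.
Because the floor (42) lies above the market-clearing price, it is binding.
At p = 42: qd = 221 - 4·42 = 53 and qs = 7·42 - 164 = 130.
Consumer surplus without the control is ½ · (55.25 - 35) · 81 = 820.125.
With the floor, consumers buy 53 units at 42, so CS = ½ · (55.25 - 42) · 53 = 351.125.
Change in consumer surplus = 351.125 - 820.125 = -469.

-469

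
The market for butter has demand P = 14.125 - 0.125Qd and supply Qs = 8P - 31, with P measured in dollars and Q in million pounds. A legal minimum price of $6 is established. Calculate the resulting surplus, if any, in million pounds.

0

Rearranging demand gives Qd = 113 - 8P. Setting quantity demanded equal to quantity supplied, 113 - 8P = 8P - 31, gives P* = 9 and Q* = 41.
The floor of 6 is below the equilibrium price 9, so it is not binding; the market clears at P* = 9, Q* = 41.
Since the control does not bind, there is no surplus.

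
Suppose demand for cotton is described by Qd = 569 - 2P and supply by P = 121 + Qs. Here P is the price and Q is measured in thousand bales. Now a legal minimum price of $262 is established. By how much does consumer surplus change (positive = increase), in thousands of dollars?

Rearranging supply gives Qs = P - 121. Without the control the market clears where 569 - 2P = P - 121, i.e. P* = 230 and Q* = 109.
The floor of 262 is above the equilibrium price 230, so it binds.
At P = 262: Qd = 569 - 2·262 = 45 and Qs = 262 - 121 = 141.
Consumer surplus without the control is ½ · (284.5 - 230) · 109 = 2970.25.
With the floor, consumers buy 45 units at 262, so CS = ½ · (284.5 - 262) · 45 = 506.25.
Change in consumer surplus = 506.25 - 2970.25 = -2464.

-2464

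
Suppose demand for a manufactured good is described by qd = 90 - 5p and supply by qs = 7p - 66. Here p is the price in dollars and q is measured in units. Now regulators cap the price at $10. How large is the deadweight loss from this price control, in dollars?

75.6

Setting quantity demanded equal to quantity supplied, 90 - 5p = 7p - 66, gives p* = 13 and q* = 25.
Since 10 < 13, the ceiling is binding.
At p = 10: qd = 90 - 5·10 = 40 and qs = 7·10 - 66 = 4.
Quantity traded falls to 4. At q = 4 the demand price is (90 - 4)/5 = 17.2 and the supply price is (66 + 4)/7 = 10.
Deadweight loss = ½ · (17.2 - 10) · (25 - 4) = ½ · 7.2 · 21 = 75.6.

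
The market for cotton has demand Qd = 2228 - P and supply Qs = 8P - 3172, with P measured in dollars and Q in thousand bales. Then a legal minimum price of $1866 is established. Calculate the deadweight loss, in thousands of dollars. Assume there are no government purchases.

Equilibrium: 2228 - P = 8P - 3172, so 5400 = 9P and P* = 600, Q* = 1628.
The floor of 1866 is above the equilibrium price 600, so it binds.
At P = 1866: Qd = 2228 - 1866 = 362 and Qs = 8·1866 - 3172 = 11756.
Quantity traded falls to 362. At Q = 362 the demand price is 2228 - 362 = 1866 and the supply price is (3172 + 362)/8 = 441.75.
Deadweight loss = ½ · (1866 - 441.75) · (1628 - 362) = ½ · 1424.25 · 1266 = 901550.25.

901550.25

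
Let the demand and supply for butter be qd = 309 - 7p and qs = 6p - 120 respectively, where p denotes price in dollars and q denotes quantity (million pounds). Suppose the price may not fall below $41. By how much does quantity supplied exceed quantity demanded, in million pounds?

104

Without the control the market clears where 309 - 7p = 6p - 120, i.e. p* = 33 and q* = 78.
Since 41 > 33, the floor is binding.
At p = 41: qd = 309 - 7·41 = 22 and qs = 6·41 - 120 = 126.
Surplus = qs - qd = 126 - 22 = 104.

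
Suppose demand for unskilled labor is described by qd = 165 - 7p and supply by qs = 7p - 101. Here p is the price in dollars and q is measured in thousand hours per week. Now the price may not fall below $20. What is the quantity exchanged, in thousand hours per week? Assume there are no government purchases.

25

Setting quantity demanded equal to quantity supplied, 165 - 7p = 7p - 101, gives p* = 19 and q* = 32.
Since 20 > 19, the floor is binding.
At p = 20: qd = 165 - 7·20 = 25 and qs = 7·20 - 101 = 39.
The quantity actually transacted is the short side, demand: 25.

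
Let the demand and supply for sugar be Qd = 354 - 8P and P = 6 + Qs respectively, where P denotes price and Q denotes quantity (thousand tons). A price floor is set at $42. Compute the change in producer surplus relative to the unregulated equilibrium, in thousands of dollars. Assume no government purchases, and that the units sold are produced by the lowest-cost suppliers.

-92

Rearranging supply gives Qs = P - 6. Setting quantity demanded equal to quantity supplied, 354 - 8P = P - 6, gives P* = 40 and Q* = 34.
Since 42 > 40, the floor is binding.
At P = 42: Qd = 354 - 8·42 = 18 and Qs = 42 - 6 = 36.
Producer surplus without the control is ½ · (40 - 6) · 34 = 578.
With the floor, 18 units are sold at 42. The supply price at Q = 18 is 24, so PS = ½ · [(42 - 6) + (42 - 24)] · 18 = 486.
Change in producer surplus = 486 - 578 = -92.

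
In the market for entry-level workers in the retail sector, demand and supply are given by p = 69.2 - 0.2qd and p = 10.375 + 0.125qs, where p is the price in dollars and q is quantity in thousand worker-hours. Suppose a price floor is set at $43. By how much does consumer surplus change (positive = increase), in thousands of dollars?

Rearranging demand gives qd = 346 - 5p; rearranging supply gives qs = 8p - 83. In a free market, 346 - 5p = 8p - 83 gives the equilibrium p* = 33, q* = 181.
The floor of 43 is above the equilibrium price 33, so it binds.
At p = 43: qd = 346 - 5·43 = 131 and qs = 8·43 - 83 = 261.
Consumer surplus without the control is ½ · (69.2 - 33) · 181 = 3276.1.
With the floor, consumers buy 131 units at 43, so CS = ½ · (69.2 - 43) · 131 = 1716.1.
Change in consumer surplus = 1716.1 - 3276.1 = -1560.

-1560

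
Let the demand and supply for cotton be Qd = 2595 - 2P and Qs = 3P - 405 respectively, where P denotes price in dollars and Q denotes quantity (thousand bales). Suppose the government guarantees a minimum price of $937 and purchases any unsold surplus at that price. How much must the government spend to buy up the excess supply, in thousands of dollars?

1578845

Setting quantity demanded equal to quantity supplied, 2595 - 2P = 3P - 405, gives P* = 600 and Q* = 1395.
Because the floor (937) lies above the market-clearing price, it is binding.
At P = 937: Qd = 2595 - 2·937 = 721 and Qs = 3·937 - 405 = 2406.
Surplus = Qs - Qd = 1685.
Government expenditure = surplus × support price = 1685 × 937 = 1578845.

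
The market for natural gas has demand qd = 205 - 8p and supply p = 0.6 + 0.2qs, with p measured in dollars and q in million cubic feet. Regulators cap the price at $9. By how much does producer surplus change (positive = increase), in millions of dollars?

-416.5

Rearranging supply gives qs = 5p - 3. Equilibrium: 205 - 8p = 5p - 3, so 208 = 13p and p* = 16, q* = 77.
Because the ceiling (9) lies below the market-clearing price, it is binding.
At p = 9: qd = 205 - 8·9 = 133 and qs = 5·9 - 3 = 42.
Producer surplus without the control is ½ · (16 - 0.6) · 77 = 592.9.
With the ceiling, producers sell 42 units at 9, so PS = ½ · (9 - 0.6) · 42 = 176.4.
Change in producer surplus = 176.4 - 592.9 = -416.5.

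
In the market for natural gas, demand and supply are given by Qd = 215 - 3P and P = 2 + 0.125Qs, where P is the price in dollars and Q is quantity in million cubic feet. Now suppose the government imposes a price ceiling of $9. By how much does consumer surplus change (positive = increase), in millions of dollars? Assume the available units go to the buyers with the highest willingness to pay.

-864

Rearranging supply gives Qs = 8P - 16. Without the control the market clears where 215 - 3P = 8P - 16, i.e. P* = 21 and Q* = 152.
The ceiling of 9 is below the equilibrium price 21, so it binds.
At P = 9: Qd = 215 - 3·9 = 188 and Qs = 8·9 - 16 = 56.
Consumer surplus without the control is ½ · (215/3 - 21) · 152 = 11552/3.
With the ceiling, 56 units are sold at 9 (assume they go to the highest-value buyers). The demand price at Q = 56 is 53, so CS = ½ · [(215/3 - 9) + (53 - 9)] · 56 = 8960/3.
Change in consumer surplus = 8960/3 - 11552/3 = -864.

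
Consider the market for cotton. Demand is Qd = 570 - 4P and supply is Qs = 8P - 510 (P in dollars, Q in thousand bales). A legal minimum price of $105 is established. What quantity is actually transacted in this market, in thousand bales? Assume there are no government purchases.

150

In a free market, 570 - 4P = 8P - 510 gives the equilibrium P* = 90, Q* = 210.
Since 105 > 90, the floor is binding.
At P = 105: Qd = 570 - 4·105 = 150 and Qs = 8·105 - 510 = 330.
The quantity actually transacted is the short side, demand: 150.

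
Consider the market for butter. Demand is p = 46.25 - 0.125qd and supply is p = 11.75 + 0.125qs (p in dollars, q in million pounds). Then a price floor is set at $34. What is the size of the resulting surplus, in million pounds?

Rearranging demand gives qd = 370 - 8p; rearranging supply gives qs = 8p - 94. Setting quantity demanded equal to quantity supplied, 370 - 8p = 8p - 94, gives p* = 29 and q* = 138.
Since 34 > 29, the floor is binding.
At p = 34: qd = 370 - 8·34 = 98 and qs = 8·34 - 94 = 178.
Surplus = qs - qd = 178 - 98 = 80.

80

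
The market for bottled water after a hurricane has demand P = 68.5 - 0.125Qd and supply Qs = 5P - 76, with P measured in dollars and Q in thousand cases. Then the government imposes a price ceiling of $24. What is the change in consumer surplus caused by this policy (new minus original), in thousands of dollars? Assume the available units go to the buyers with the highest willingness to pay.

Rearranging demand gives Qd = 548 - 8P. Equilibrium: 548 - 8P = 5P - 76, so 624 = 13P and P* = 48, Q* = 164.
The ceiling of 24 is below the equilibrium price 48, so it binds.
At P = 24: Qd = 548 - 8·24 = 356 and Qs = 5·24 - 76 = 44.
Consumer surplus without the control is ½ · (68.5 - 48) · 164 = 1681.
With the ceiling, 44 units are sold at 24 (assume they go to the highest-value buyers). The demand price at Q = 44 is 63, so CS = ½ · [(68.5 - 24) + (63 - 24)] · 44 = 1837.
Change in consumer surplus = 1837 - 1681 = 156.

156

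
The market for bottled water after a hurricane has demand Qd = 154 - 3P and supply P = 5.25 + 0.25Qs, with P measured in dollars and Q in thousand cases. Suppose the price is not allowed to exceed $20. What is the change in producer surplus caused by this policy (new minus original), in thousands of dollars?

Rearranging supply gives Qs = 4P - 21. Without the control the market clears where 154 - 3P = 4P - 21, i.e. P* = 25 and Q* = 79.
The ceiling of 20 is below the equilibrium price 25, so it binds.
At P = 20: Qd = 154 - 3·20 = 94 and Qs = 4·20 - 21 = 59.
Producer surplus without the control is ½ · (25 - 5.25) · 79 = 780.125.
With the ceiling, producers sell 59 units at 20, so PS = ½ · (20 - 5.25) · 59 = 435.125.
Change in producer surplus = 435.125 - 780.125 = -345.

-345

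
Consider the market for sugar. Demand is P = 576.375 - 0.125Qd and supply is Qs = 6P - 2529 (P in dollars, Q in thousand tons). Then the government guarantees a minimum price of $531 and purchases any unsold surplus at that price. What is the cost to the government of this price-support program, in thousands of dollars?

156114

Rearranging demand gives Qd = 4611 - 8P. In a free market, 4611 - 8P = 6P - 2529 gives the equilibrium P* = 510, Q* = 531.
Since 531 > 510, the floor is binding.
At P = 531: Qd = 4611 - 8·531 = 363 and Qs = 6·531 - 2529 = 657.
Surplus = Qs - Qd = 294.
Government expenditure = surplus × support price = 294 × 531 = 156114.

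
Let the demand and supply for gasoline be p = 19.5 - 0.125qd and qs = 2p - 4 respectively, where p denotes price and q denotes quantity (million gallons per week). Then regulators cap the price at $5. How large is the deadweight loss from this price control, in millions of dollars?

Rearranging demand gives qd = 156 - 8p. Equilibrium: 156 - 8p = 2p - 4, so 160 = 10p and p* = 16, q* = 28.
Since 5 < 16, the ceiling is binding.
At p = 5: qd = 156 - 8·5 = 116 and qs = 2·5 - 4 = 6.
Quantity traded falls to 6. At q = 6 the demand price is (156 - 6)/8 = 18.75 and the supply price is (4 + 6)/2 = 5.
Deadweight loss = ½ · (18.75 - 5) · (28 - 6) = ½ · 13.75 · 22 = 151.25.

151.25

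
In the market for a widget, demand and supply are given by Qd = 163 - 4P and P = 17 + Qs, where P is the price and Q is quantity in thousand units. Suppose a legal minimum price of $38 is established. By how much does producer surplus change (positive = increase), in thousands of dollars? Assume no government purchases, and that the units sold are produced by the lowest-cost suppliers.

-10

Rearranging supply gives Qs = P - 17. Equilibrium: 163 - 4P = P - 17, so 180 = 5P and P* = 36, Q* = 19.
Since 38 > 36, the floor is binding.
At P = 38: Qd = 163 - 4·38 = 11 and Qs = 38 - 17 = 21.
Producer surplus without the control is ½ · (36 - 17) · 19 = 180.5.
With the floor, 11 units are sold at 38. The supply price at Q = 11 is 28, so PS = ½ · [(38 - 17) + (38 - 28)] · 11 = 170.5.
Change in producer surplus = 170.5 - 180.5 = -10.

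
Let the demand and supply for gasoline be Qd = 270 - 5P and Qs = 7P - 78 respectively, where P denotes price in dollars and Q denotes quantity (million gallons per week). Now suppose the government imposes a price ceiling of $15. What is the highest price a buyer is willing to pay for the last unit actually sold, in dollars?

Equilibrium: 270 - 5P = 7P - 78, so 348 = 12P and P* = 29, Q* = 125.
The ceiling of 15 is below the equilibrium price 29, so it binds.
At P = 15: Qd = 270 - 5·15 = 195 and Qs = 7·15 - 78 = 27.
Only 27 units reach the market. On the demand curve, the marginal buyer's willingness to pay at Q = 27 is (270 - 27)/5 = 48.6.

48.6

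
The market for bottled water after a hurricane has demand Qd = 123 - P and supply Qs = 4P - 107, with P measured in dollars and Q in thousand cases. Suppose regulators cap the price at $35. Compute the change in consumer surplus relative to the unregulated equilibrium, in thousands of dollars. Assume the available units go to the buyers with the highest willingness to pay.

Without the control the market clears where 123 - P = 4P - 107, i.e. P* = 46 and Q* = 77.
Since 35 < 46, the ceiling is binding.
At P = 35: Qd = 123 - 35 = 88 and Qs = 4·35 - 107 = 33.
Consumer surplus without the control is ½ · (123 - 46) · 77 = 2964.5.
With the ceiling, 33 units are sold at 35 (assume they go to the highest-value buyers). The demand price at Q = 33 is 90, so CS = ½ · [(123 - 35) + (90 - 35)] · 33 = 2359.5.
Change in consumer surplus = 2359.5 - 2964.5 = -605.

-605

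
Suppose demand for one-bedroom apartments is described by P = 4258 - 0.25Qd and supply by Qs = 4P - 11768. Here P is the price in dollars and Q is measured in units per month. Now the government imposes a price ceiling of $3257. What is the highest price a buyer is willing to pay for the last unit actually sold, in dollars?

Rearranging demand gives Qd = 17032 - 4P. Setting quantity demanded equal to quantity supplied, 17032 - 4P = 4P - 11768, gives P* = 3600 and Q* = 2632.
Because the ceiling (3257) lies below the market-clearing price, it is binding.
At P = 3257: Qd = 17032 - 4·3257 = 4004 and Qs = 4·3257 - 11768 = 1260.
Only 1260 units reach the market. On the demand curve, the marginal buyer's willingness to pay at Q = 1260 is (17032 - 1260)/4 = 3943.

3943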